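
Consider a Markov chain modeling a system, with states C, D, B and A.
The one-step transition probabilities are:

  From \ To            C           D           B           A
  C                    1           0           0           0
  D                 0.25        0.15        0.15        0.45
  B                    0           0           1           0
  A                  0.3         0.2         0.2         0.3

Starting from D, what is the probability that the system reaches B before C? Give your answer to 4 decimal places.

0.3861

Let h(s) be the probability of absorption at B starting from transient state s. Then h(B) = 1 and h(C) = 0. By first-step analysis:
h(D) = 0.25·0 + 0.15·h(D) + 0.15·1 + 0.45·h(A)
h(A) = 0.3·0 + 0.2·h(D) + 0.2·1 + 0.3·h(A)
Solving: h(D) = 0.3861, h(A) = 0.3960.
Starting from D, the probability is 0.3861.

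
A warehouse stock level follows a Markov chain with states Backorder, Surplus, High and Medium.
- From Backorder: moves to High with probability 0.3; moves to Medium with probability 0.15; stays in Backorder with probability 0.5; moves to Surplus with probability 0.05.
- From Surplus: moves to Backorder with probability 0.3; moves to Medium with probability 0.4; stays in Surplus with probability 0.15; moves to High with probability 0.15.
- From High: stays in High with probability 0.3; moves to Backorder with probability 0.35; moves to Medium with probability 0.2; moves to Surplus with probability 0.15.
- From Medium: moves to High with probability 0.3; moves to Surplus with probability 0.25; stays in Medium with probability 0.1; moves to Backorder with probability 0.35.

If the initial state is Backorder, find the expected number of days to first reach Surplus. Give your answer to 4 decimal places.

Let t(s) be the expected number of days to first reach Surplus from state s, with t(Surplus) = 0. Conditioning on the first day:
t(Backorder) = 1 + 0.5·t(Backorder) + 0.3·t(High) + 0.15·t(Medium)
t(High) = 1 + 0.35·t(Backorder) + 0.3·t(High) + 0.2·t(Medium)
t(Medium) = 1 + 0.35·t(Backorder) + 0.3·t(High) + 0.1·t(Medium)
Solving: t(Backorder) = 8.9744, t(High) = 7.9915, t(Medium) = 7.2650.
Expected days from Backorder to Surplus: 8.9744.

8.9744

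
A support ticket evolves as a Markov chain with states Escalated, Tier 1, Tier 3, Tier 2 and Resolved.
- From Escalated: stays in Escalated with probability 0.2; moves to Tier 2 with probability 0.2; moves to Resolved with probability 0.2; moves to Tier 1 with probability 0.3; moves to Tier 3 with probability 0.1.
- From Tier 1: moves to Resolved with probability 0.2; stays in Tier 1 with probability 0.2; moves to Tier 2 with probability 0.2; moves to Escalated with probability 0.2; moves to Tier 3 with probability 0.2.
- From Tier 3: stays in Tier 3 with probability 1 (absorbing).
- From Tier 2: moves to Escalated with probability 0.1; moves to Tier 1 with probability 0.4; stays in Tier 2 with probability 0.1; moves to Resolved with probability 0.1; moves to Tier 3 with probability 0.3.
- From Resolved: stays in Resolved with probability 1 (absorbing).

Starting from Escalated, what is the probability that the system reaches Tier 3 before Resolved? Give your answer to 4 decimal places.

Let h(s) be the probability of absorption at Tier 3 starting from transient state s. Then h(Tier 3) = 1 and h(Resolved) = 0. By first-step analysis:
h(Escalated) = 0.2·h(Escalated) + 0.3·h(Tier 1) + 0.1·1 + 0.2·h(Tier 2) + 0.2·0
h(Tier 1) = 0.2·h(Escalated) + 0.2·h(Tier 1) + 0.2·1 + 0.2·h(Tier 2) + 0.2·0
h(Tier 2) = 0.1·h(Escalated) + 0.4·h(Tier 1) + 0.3·1 + 0.1·h(Tier 2) + 0.1·0
Solving: h(Escalated) = 0.4762, h(Tier 1) = 0.5238, h(Tier 2) = 0.6190.
Starting from Escalated, the probability is 0.4762.

0.4762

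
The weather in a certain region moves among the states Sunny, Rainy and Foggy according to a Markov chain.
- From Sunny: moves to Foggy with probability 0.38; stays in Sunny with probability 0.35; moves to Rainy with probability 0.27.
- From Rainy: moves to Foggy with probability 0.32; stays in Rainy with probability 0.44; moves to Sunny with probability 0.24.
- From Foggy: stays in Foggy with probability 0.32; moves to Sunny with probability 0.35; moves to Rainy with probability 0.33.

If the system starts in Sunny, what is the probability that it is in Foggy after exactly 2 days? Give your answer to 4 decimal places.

0.3410

Sum over the intermediate state after 1 day:
P = P(Sunny→Sunny)·P(Sunny→Foggy) + P(Sunny→Rainy)·P(Rainy→Foggy) + P(Sunny→Foggy)·P(Foggy→Foggy)
  = 0.35×0.38 + 0.27×0.32 + 0.38×0.32
  = 0.1330 + 0.0864 + 0.1216 = 0.3410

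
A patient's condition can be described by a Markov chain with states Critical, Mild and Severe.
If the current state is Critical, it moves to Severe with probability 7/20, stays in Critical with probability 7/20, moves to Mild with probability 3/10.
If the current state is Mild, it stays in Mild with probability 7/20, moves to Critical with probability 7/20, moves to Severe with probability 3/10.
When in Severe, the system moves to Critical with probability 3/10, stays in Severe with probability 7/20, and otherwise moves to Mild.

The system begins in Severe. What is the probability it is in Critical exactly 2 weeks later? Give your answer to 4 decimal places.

0.3325

Sum over the intermediate state after 1 week:
P = P(Severe→Critical)·P(Critical→Critical) + P(Severe→Mild)·P(Mild→Critical) + P(Severe→Severe)·P(Severe→Critical)
  = 0.3×0.35 + 0.35×0.35 + 0.35×0.3
  = 0.1050 + 0.1225 + 0.1050 = 0.3325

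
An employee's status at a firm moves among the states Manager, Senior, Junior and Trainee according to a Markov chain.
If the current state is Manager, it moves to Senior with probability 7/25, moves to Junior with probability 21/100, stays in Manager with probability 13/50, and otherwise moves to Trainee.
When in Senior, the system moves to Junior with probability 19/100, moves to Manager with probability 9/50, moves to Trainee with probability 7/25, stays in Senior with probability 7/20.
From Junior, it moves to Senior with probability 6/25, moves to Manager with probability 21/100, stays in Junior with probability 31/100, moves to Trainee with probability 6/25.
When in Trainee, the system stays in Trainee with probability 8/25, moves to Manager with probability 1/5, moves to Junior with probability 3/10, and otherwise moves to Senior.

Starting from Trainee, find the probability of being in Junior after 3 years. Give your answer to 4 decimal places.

Propagate the distribution vector 3 years from Trainee.
After 0 years: (0.0000, 0.0000, 0.0000, 1.0000)
After 1 year: (0.2000, 0.1800, 0.3000, 0.3200)
After 2 years: (0.2114, 0.2486, 0.2652, 0.2748)
After 3 years: (0.2104, 0.2593, 0.2563, 0.2740)
P(in Junior after 3 years) = 0.2563

0.2563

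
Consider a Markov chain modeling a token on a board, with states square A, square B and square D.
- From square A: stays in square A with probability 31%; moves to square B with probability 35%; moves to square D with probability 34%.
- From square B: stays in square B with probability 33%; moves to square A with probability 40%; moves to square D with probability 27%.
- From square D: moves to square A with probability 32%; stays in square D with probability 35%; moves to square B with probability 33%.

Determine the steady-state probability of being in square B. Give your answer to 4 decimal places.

Let the stationary distribution be π with π = πP and π_1 + π_2 + π_3 = 1.
π_1 = 0.31·π_1 + 0.4·π_2 + 0.32·π_3
π_2 = 0.35·π_1 + 0.33·π_2 + 0.33·π_3
Solving with the normalization constraint gives π = (0.3435, 0.3369, 0.3196).
So the stationary probability of square B is 0.3369.

0.3369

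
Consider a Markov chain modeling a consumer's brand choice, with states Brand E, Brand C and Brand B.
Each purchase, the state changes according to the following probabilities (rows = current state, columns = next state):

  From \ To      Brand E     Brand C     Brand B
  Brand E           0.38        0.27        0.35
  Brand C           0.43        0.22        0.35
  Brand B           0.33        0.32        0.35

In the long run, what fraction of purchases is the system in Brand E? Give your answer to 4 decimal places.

0.3762

Let the stationary distribution be π with π = πP and π_1 + π_2 + π_3 = 1.
π_1 = 0.38·π_1 + 0.43·π_2 + 0.33·π_3
π_2 = 0.27·π_1 + 0.22·π_2 + 0.32·π_3
Solving with the normalization constraint gives π = (0.3762, 0.2738, 0.3500).
So the stationary probability of Brand E is 0.3762.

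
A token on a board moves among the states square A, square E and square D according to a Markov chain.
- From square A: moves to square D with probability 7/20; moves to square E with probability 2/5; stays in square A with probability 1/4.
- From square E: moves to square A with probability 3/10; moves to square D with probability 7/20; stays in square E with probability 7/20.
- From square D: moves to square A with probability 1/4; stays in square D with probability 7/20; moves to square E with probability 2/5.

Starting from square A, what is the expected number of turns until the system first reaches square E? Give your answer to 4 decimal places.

2.5000

Let t(s) be the expected number of turns to first reach square E from state s, with t(square E) = 0. Conditioning on the first turn:
t(square A) = 1 + 0.25·t(square A) + 0.35·t(square D)
t(square D) = 1 + 0.25·t(square A) + 0.35·t(square D)
Solving: t(square A) = 2.5000, t(square D) = 2.5000.
Expected turns from square A to square E: 2.5000.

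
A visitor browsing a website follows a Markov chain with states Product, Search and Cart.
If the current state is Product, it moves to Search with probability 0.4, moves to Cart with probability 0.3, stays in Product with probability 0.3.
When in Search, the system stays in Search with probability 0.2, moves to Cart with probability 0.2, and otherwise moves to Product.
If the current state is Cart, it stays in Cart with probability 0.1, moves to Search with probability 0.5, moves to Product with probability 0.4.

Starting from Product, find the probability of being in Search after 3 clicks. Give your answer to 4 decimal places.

0.3500

Propagate the distribution vector 3 clicks from Product.
After 0 clicks: (1.0000, 0.0000, 0.0000)
After 1 click: (0.3000, 0.4000, 0.3000)
After 2 clicks: (0.4500, 0.3500, 0.2000)
After 3 clicks: (0.4250, 0.3500, 0.2250)
P(in Search after 3 clicks) = 0.3500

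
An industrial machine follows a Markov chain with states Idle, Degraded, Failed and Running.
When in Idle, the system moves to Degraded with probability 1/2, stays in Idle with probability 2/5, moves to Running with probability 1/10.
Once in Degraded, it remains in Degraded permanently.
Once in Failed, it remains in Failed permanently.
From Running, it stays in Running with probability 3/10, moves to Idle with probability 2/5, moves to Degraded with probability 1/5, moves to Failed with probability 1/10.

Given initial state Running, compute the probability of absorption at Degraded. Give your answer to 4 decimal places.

0.8421

Let h(s) be the probability of absorption at Degraded starting from transient state s. Then h(Degraded) = 1 and h(Failed) = 0. By first-step analysis:
h(Idle) = 0.4·h(Idle) + 0.5·1 + 0.1·h(Running)
h(Running) = 0.4·h(Idle) + 0.2·1 + 0.1·0 + 0.3·h(Running)
Solving: h(Idle) = 0.9737, h(Running) = 0.8421.
Starting from Running, the probability is 0.8421.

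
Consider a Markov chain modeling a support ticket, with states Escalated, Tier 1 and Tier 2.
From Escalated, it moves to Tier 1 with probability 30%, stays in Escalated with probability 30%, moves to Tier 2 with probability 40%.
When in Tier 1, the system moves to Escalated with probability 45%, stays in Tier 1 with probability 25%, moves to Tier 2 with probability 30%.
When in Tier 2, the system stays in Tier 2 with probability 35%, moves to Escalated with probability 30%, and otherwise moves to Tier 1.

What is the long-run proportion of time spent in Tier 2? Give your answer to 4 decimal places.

0.3521

Let the stationary distribution be π with π = πP and π_1 + π_2 + π_3 = 1.
π_1 = 0.3·π_1 + 0.45·π_2 + 0.3·π_3
π_2 = 0.3·π_1 + 0.25·π_2 + 0.35·π_3
Solving with the normalization constraint gives π = (0.3454, 0.3025, 0.3521).
So the stationary probability of Tier 2 is 0.3521.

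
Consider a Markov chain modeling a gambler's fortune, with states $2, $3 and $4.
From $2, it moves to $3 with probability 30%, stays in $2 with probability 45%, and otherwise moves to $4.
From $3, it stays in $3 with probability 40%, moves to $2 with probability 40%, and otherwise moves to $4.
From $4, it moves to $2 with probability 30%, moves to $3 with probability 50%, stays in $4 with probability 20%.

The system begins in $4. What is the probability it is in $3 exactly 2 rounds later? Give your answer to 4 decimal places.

0.3900

Sum over the intermediate state after 1 round:
P = P($4→$2)·P($2→$3) + P($4→$3)·P($3→$3) + P($4→$4)·P($4→$3)
  = 0.3×0.3 + 0.5×0.4 + 0.2×0.5
  = 0.0900 + 0.2000 + 0.1000 = 0.3900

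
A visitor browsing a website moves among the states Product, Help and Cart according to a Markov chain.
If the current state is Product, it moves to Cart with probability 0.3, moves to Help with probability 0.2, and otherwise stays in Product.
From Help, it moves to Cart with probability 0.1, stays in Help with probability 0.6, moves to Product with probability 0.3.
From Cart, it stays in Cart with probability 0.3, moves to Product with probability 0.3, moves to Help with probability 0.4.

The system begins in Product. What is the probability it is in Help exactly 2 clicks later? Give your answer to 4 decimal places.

0.3400

Sum over the intermediate state after 1 click:
P = P(Product→Product)·P(Product→Help) + P(Product→Help)·P(Help→Help) + P(Product→Cart)·P(Cart→Help)
  = 0.5×0.2 + 0.2×0.6 + 0.3×0.4
  = 0.1000 + 0.1200 + 0.1200 = 0.3400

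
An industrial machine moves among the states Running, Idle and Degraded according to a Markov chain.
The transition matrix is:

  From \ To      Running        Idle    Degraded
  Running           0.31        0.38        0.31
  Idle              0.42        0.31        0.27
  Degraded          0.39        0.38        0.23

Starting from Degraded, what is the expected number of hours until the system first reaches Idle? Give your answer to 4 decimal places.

Let t(s) be the expected number of hours to first reach Idle from state s, with t(Idle) = 0. Conditioning on the first hour:
t(Running) = 1 + 0.31·t(Running) + 0.31·t(Degraded)
t(Degraded) = 1 + 0.39·t(Running) + 0.23·t(Degraded)
Solving: t(Running) = 2.6316, t(Degraded) = 2.6316.
Expected hours from Degraded to Idle: 2.6316.

2.6316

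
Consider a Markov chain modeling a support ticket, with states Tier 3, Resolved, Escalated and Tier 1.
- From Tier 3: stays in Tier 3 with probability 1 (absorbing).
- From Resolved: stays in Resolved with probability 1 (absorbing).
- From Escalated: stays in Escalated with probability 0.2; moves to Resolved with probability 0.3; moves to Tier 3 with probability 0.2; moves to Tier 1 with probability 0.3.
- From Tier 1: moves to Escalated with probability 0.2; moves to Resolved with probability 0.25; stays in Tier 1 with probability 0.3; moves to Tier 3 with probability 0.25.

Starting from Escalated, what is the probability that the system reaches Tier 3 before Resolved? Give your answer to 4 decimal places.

Let h(s) be the probability of absorption at Tier 3 starting from transient state s. Then h(Tier 3) = 1 and h(Resolved) = 0. By first-step analysis:
h(Escalated) = 0.2·1 + 0.3·0 + 0.2·h(Escalated) + 0.3·h(Tier 1)
h(Tier 1) = 0.25·1 + 0.25·0 + 0.2·h(Escalated) + 0.3·h(Tier 1)
Solving: h(Escalated) = 0.4300, h(Tier 1) = 0.4800.
Starting from Escalated, the probability is 0.4300.

0.4300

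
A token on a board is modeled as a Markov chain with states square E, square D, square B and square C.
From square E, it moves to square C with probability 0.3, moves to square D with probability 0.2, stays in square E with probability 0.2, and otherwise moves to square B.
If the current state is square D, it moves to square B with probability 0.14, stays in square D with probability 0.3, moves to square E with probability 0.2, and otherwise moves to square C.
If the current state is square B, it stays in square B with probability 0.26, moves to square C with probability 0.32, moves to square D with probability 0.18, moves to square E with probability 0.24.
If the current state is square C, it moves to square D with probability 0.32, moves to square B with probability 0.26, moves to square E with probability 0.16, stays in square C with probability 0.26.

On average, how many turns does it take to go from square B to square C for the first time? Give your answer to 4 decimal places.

Let t(s) be the expected number of turns to first reach square C from state s, with t(square C) = 0. Conditioning on the first turn:
t(square E) = 1 + 0.2·t(square E) + 0.2·t(square D) + 0.3·t(square B)
t(square D) = 1 + 0.2·t(square E) + 0.3·t(square D) + 0.14·t(square B)
t(square B) = 1 + 0.24·t(square E) + 0.18·t(square D) + 0.26·t(square B)
Solving: t(square E) = 3.1437, t(square D) = 2.9442, t(square B) = 3.0871.
Expected turns from square B to square C: 3.0871.

3.0871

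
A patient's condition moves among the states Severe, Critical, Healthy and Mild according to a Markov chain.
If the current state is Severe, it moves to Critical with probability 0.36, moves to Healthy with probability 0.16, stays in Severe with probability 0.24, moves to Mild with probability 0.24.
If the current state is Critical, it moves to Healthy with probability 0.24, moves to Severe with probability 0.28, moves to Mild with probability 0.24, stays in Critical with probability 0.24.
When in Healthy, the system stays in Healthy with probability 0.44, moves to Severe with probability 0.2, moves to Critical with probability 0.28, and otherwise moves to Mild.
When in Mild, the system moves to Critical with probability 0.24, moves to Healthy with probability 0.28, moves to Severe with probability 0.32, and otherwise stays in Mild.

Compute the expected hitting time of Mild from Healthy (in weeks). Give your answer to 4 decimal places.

6.1313

Let t(s) be the expected number of weeks to first reach Mild from state s, with t(Mild) = 0. Conditioning on the first week:
t(Severe) = 1 + 0.24·t(Severe) + 0.36·t(Critical) + 0.16·t(Healthy)
t(Critical) = 1 + 0.28·t(Severe) + 0.24·t(Critical) + 0.24·t(Healthy)
t(Healthy) = 1 + 0.2·t(Severe) + 0.28·t(Critical) + 0.44·t(Healthy)
Solving: t(Severe) = 5.0237, t(Critical) = 5.1028, t(Healthy) = 6.1313.
Expected weeks from Healthy to Mild: 6.1313.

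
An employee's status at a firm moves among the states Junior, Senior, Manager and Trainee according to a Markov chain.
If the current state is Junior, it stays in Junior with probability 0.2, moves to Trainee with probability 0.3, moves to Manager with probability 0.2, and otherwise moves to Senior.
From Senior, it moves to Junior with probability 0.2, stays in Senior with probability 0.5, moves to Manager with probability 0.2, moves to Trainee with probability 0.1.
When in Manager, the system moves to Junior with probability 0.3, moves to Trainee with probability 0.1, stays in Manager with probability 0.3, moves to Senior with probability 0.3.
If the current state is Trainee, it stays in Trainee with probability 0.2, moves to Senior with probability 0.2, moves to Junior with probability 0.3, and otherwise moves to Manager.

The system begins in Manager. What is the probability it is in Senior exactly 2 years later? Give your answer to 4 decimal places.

Propagate the distribution vector 2 years from Manager.
After 0 years: (0.0000, 0.0000, 1.0000, 0.0000)
After 1 year: (0.3000, 0.3000, 0.3000, 0.1000)
After 2 years: (0.2400, 0.3500, 0.2400, 0.1700)
P(in Senior after 2 years) = 0.3500

0.3500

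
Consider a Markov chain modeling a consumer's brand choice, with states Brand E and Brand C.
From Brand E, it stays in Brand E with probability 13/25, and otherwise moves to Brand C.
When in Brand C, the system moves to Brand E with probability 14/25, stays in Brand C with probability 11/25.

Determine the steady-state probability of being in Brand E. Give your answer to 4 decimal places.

Let the stationary distribution be π with π = πP and π_1 + π_2 = 1.
π_1 = 0.52·π_1 + 0.56·π_2
Solving with the normalization constraint gives π = (0.5385, 0.4615).
So the stationary probability of Brand E is 0.5385.

0.5385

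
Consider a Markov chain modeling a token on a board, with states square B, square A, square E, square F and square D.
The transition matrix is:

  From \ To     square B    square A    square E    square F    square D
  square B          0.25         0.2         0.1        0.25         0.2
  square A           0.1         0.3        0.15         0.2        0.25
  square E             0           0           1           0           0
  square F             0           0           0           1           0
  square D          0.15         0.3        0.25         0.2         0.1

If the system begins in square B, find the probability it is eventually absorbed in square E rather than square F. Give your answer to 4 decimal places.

Let h(s) be the probability of absorption at square E starting from transient state s. Then h(square E) = 1 and h(square F) = 0. By first-step analysis:
h(square B) = 0.25·h(square B) + 0.2·h(square A) + 0.1·1 + 0.25·0 + 0.2·h(square D)
h(square A) = 0.1·h(square B) + 0.3·h(square A) + 0.15·1 + 0.2·0 + 0.25·h(square D)
h(square D) = 0.15·h(square B) + 0.3·h(square A) + 0.25·1 + 0.2·0 + 0.1·h(square D)
Solving: h(square B) = 0.3821, h(square A) = 0.4436, h(square D) = 0.4893.
Starting from square B, the probability is 0.3821.

0.3821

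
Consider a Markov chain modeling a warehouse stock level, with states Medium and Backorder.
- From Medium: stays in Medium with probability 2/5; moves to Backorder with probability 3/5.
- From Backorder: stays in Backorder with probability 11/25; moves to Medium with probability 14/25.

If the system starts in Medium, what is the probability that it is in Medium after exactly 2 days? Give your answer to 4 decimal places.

0.4960

Sum over the intermediate state after 1 day:
P = P(Medium→Medium)·P(Medium→Medium) + P(Medium→Backorder)·P(Backorder→Medium)
  = 0.4×0.4 + 0.6×0.56
  = 0.1600 + 0.3360 = 0.4960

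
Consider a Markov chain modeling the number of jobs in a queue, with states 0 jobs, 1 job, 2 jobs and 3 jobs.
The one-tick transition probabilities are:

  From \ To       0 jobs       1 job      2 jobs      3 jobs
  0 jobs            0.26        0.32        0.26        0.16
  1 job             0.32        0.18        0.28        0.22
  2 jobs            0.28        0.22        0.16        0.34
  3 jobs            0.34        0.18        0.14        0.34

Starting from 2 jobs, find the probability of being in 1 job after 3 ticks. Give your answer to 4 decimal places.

0.2308

Propagate the distribution vector 3 ticks from 2 jobs.
After 0 ticks: (0.0000, 0.0000, 1.0000, 0.0000)
After 1 tick: (0.2800, 0.2200, 0.1600, 0.3400)
After 2 ticks: (0.3036, 0.2256, 0.2076, 0.2632)
After 3 ticks: (0.2987, 0.2308, 0.2122, 0.2583)
P(in 1 job after 3 ticks) = 0.2308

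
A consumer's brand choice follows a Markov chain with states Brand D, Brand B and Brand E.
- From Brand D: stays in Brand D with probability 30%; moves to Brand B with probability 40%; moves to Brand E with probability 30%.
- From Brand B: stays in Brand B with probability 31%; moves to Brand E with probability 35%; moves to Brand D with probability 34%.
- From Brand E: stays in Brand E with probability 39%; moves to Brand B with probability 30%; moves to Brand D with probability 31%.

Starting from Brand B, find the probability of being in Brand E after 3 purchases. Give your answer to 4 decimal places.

0.3481

Propagate the distribution vector 3 purchases from Brand B.
After 0 purchases: (0.0000, 1.0000, 0.0000)
After 1 purchase: (0.3400, 0.3100, 0.3500)
After 2 purchases: (0.3159, 0.3371, 0.3470)
After 3 purchases: (0.3170, 0.3350, 0.3481)
P(in Brand E after 3 purchases) = 0.3481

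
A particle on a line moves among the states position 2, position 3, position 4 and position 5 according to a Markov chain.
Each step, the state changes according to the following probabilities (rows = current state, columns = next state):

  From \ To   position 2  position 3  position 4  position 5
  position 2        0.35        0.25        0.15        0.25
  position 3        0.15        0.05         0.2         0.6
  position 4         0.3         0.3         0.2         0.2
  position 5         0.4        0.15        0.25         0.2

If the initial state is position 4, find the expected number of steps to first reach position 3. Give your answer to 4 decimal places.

Let t(s) be the expected number of steps to first reach position 3 from state s, with t(position 3) = 0. Conditioning on the first step:
t(position 2) = 1 + 0.35·t(position 2) + 0.15·t(position 4) + 0.25·t(position 5)
t(position 4) = 1 + 0.3·t(position 2) + 0.2·t(position 4) + 0.2·t(position 5)
t(position 5) = 1 + 0.4·t(position 2) + 0.25·t(position 4) + 0.2·t(position 5)
Solving: t(position 2) = 4.2344, t(position 4) = 3.9916, t(position 5) = 4.6146.
Expected steps from position 4 to position 3: 3.9916.

3.9916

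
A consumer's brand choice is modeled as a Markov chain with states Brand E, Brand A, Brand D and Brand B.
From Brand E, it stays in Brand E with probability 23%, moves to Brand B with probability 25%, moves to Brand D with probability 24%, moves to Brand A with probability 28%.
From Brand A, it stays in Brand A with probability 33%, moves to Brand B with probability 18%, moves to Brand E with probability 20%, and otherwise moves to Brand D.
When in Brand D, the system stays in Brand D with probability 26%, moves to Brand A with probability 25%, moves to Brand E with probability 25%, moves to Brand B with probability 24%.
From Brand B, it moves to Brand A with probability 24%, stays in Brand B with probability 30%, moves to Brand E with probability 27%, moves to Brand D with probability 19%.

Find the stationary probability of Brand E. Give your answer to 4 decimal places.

0.2362

Let the stationary distribution be π with π = πP and π_1 + π_2 + π_3 + π_4 = 1.
π_1 = 0.23·π_1 + 0.2·π_2 + 0.25·π_3 + 0.27·π_4
π_2 = 0.28·π_1 + 0.33·π_2 + 0.25·π_3 + 0.24·π_4
π_3 = 0.24·π_1 + 0.29·π_2 + 0.26·π_3 + 0.19·π_4
Solving with the normalization constraint gives π = (0.2362, 0.2768, 0.2468, 0.2402).
So the stationary probability of Brand E is 0.2362.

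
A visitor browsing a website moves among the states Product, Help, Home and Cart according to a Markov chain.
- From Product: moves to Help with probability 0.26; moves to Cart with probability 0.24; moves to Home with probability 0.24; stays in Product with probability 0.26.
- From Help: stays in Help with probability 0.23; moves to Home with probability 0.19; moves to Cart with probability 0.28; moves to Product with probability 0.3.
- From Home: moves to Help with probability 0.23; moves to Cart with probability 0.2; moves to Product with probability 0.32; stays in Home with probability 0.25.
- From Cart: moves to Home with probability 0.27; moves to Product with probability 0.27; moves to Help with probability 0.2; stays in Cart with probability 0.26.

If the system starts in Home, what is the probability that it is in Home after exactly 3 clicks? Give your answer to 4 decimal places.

0.2380

Propagate the distribution vector 3 clicks from Home.
After 0 clicks: (0.0000, 0.0000, 1.0000, 0.0000)
After 1 click: (0.3200, 0.2300, 0.2500, 0.2000)
After 2 clicks: (0.2862, 0.2336, 0.2370, 0.2432)
After 3 clicks: (0.2860, 0.2313, 0.2380, 0.2447)
P(in Home after 3 clicks) = 0.2380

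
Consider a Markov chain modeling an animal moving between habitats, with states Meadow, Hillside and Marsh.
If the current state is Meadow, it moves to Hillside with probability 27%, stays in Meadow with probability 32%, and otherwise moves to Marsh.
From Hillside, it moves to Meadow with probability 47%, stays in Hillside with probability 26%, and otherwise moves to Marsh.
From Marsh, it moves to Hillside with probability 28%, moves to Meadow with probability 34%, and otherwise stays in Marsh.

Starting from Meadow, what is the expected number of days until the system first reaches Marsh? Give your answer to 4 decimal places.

Let t(s) be the expected number of days to first reach Marsh from state s, with t(Marsh) = 0. Conditioning on the first day:
t(Meadow) = 1 + 0.32·t(Meadow) + 0.27·t(Hillside)
t(Hillside) = 1 + 0.47·t(Meadow) + 0.26·t(Hillside)
Solving: t(Meadow) = 2.6840, t(Hillside) = 3.0561.
Expected days from Meadow to Marsh: 2.6840.

2.6840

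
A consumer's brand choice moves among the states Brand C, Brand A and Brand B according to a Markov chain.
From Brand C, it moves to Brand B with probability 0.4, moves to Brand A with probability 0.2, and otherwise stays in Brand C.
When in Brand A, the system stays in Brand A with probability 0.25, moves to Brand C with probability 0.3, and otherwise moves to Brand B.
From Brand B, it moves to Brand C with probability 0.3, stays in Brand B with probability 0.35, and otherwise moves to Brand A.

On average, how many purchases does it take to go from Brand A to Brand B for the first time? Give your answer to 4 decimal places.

Let t(s) be the expected number of purchases to first reach Brand B from state s, with t(Brand B) = 0. Conditioning on the first purchase:
t(Brand C) = 1 + 0.4·t(Brand C) + 0.2·t(Brand A)
t(Brand A) = 1 + 0.3·t(Brand C) + 0.25·t(Brand A)
Solving: t(Brand C) = 2.4359, t(Brand A) = 2.3077.
Expected purchases from Brand A to Brand B: 2.3077.

2.3077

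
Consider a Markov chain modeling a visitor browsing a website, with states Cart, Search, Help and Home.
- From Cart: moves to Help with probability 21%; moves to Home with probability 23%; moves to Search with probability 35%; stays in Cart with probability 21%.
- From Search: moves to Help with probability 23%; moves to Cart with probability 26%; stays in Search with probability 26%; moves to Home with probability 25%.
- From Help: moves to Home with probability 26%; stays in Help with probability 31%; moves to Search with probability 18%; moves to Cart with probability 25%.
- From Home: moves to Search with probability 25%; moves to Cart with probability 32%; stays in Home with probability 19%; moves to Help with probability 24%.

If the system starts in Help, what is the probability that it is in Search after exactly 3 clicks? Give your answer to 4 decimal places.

0.2609

Propagate the distribution vector 3 clicks from Help.
After 0 clicks: (0.0000, 0.0000, 1.0000, 0.0000)
After 1 click: (0.2500, 0.1800, 0.3100, 0.2600)
After 2 clicks: (0.2600, 0.2551, 0.2524, 0.2325)
After 3 clicks: (0.2584, 0.2609, 0.2473, 0.2334)
P(in Search after 3 clicks) = 0.2609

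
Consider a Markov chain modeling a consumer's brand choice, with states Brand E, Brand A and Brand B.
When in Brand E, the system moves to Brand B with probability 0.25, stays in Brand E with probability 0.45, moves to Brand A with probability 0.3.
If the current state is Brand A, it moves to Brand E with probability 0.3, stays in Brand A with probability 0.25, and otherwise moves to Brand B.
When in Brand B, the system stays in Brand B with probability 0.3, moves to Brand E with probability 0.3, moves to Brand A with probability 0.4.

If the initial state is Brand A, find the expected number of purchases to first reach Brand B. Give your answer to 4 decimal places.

2.6357

Let t(s) be the expected number of purchases to first reach Brand B from state s, with t(Brand B) = 0. Conditioning on the first purchase:
t(Brand E) = 1 + 0.45·t(Brand E) + 0.3·t(Brand A)
t(Brand A) = 1 + 0.3·t(Brand E) + 0.25·t(Brand A)
Solving: t(Brand E) = 3.2558, t(Brand A) = 2.6357.
Expected purchases from Brand A to Brand B: 2.6357.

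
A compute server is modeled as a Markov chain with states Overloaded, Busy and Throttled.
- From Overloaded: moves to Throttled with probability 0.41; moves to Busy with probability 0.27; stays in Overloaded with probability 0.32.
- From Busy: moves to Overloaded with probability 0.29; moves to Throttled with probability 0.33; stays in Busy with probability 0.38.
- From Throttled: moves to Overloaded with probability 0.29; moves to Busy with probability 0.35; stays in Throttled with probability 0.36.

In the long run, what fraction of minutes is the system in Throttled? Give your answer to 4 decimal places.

Let the stationary distribution be π with π = πP and π_1 + π_2 + π_3 = 1.
π_1 = 0.32·π_1 + 0.29·π_2 + 0.29·π_3
π_2 = 0.27·π_1 + 0.38·π_2 + 0.35·π_3
Solving with the normalization constraint gives π = (0.2990, 0.3362, 0.3649).
So the stationary probability of Throttled is 0.3649.

0.3649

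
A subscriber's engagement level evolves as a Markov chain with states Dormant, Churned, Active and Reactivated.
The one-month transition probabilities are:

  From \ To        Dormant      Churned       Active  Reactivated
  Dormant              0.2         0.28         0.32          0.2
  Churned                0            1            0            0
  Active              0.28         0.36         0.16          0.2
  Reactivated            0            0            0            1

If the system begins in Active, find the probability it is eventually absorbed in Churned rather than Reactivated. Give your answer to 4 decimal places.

Let h(s) be the probability of absorption at Churned starting from transient state s. Then h(Churned) = 1 and h(Reactivated) = 0. By first-step analysis:
h(Dormant) = 0.2·h(Dormant) + 0.28·1 + 0.32·h(Active) + 0.2·0
h(Active) = 0.28·h(Dormant) + 0.36·1 + 0.16·h(Active) + 0.2·0
Solving: h(Dormant) = 0.6016, h(Active) = 0.6291.
Starting from Active, the probability is 0.6291.

0.6291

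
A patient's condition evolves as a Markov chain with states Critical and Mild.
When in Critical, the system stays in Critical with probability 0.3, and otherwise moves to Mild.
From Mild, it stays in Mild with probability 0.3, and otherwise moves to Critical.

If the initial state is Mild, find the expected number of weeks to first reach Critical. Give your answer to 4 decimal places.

Let t(s) be the expected number of weeks to first reach Critical from state s, with t(Critical) = 0. Conditioning on the first week:
t(Mild) = 1 + 0.3·t(Mild)
Solving: t(Mild) = 1.4286.
Expected weeks from Mild to Critical: 1.4286.

1.4286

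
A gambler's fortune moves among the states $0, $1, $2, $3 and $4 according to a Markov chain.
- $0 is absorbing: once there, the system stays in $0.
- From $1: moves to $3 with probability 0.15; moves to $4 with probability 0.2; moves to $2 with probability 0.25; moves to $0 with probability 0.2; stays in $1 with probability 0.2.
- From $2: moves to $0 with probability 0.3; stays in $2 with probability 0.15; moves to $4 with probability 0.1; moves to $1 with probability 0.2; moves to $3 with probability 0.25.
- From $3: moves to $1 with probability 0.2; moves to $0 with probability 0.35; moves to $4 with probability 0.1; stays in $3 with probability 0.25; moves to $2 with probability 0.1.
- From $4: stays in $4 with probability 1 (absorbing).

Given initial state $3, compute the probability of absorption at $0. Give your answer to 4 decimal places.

0.7230

Let h(s) be the probability of absorption at $0 starting from transient state s. Then h($0) = 1 and h($4) = 0. By first-step analysis:
h($1) = 0.2·1 + 0.2·h($1) + 0.25·h($2) + 0.15·h($3) + 0.2·0
h($2) = 0.3·1 + 0.2·h($1) + 0.15·h($2) + 0.25·h($3) + 0.1·0
h($3) = 0.35·1 + 0.2·h($1) + 0.1·h($2) + 0.25·h($3) + 0.1·0
Solving: h($1) = 0.6069, h($2) = 0.7084, h($3) = 0.7230.
Starting from $3, the probability is 0.7230.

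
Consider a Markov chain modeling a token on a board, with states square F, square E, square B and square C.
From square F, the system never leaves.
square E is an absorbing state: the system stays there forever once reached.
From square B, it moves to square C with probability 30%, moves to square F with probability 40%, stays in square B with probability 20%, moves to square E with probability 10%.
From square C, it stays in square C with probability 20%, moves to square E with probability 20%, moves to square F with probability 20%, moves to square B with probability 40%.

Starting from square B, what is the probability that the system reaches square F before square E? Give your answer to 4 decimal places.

0.7308

Let h(s) be the probability of absorption at square F starting from transient state s. Then h(square F) = 1 and h(square E) = 0. By first-step analysis:
h(square B) = 0.4·1 + 0.1·0 + 0.2·h(square B) + 0.3·h(square C)
h(square C) = 0.2·1 + 0.2·0 + 0.4·h(square B) + 0.2·h(square C)
Solving: h(square B) = 0.7308, h(square C) = 0.6154.
Starting from square B, the probability is 0.7308.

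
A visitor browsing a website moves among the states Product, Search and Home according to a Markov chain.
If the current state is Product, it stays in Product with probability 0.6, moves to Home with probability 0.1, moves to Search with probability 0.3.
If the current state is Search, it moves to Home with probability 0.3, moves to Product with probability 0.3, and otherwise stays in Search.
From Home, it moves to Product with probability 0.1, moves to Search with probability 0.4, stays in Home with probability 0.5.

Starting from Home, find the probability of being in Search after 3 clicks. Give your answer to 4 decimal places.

Propagate the distribution vector 3 clicks from Home.
After 0 clicks: (0.0000, 0.0000, 1.0000)
After 1 click: (0.1000, 0.4000, 0.5000)
After 2 clicks: (0.2300, 0.3900, 0.3800)
After 3 clicks: (0.2930, 0.3770, 0.3300)
P(in Search after 3 clicks) = 0.3770

0.3770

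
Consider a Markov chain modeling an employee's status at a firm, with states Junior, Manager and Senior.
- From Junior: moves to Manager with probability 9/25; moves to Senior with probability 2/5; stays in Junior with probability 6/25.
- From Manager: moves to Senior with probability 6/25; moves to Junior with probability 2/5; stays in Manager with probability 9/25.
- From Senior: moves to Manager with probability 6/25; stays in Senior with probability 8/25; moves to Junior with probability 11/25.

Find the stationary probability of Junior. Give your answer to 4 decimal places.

Let the stationary distribution be π with π = πP and π_1 + π_2 + π_3 = 1.
π_1 = 0.24·π_1 + 0.4·π_2 + 0.44·π_3
π_2 = 0.36·π_1 + 0.36·π_2 + 0.24·π_3
Solving with the normalization constraint gives π = (0.3560, 0.3213, 0.3228).
So the stationary probability of Junior is 0.3560.

0.3560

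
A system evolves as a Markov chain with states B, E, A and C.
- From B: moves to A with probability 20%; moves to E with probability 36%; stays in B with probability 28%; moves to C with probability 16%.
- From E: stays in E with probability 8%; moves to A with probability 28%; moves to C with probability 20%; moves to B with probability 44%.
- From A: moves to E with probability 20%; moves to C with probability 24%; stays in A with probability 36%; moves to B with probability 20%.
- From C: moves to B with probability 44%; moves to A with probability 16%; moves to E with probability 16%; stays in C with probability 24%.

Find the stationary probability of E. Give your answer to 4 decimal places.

0.2181

Let the stationary distribution be π with π = πP and π_1 + π_2 + π_3 + π_4 = 1.
π_1 = 0.28·π_1 + 0.44·π_2 + 0.2·π_3 + 0.44·π_4
π_2 = 0.36·π_1 + 0.08·π_2 + 0.2·π_3 + 0.16·π_4
π_3 = 0.2·π_1 + 0.28·π_2 + 0.36·π_3 + 0.16·π_4
Solving with the normalization constraint gives π = (0.3278, 0.2181, 0.2491, 0.2051).
So the stationary probability of E is 0.2181.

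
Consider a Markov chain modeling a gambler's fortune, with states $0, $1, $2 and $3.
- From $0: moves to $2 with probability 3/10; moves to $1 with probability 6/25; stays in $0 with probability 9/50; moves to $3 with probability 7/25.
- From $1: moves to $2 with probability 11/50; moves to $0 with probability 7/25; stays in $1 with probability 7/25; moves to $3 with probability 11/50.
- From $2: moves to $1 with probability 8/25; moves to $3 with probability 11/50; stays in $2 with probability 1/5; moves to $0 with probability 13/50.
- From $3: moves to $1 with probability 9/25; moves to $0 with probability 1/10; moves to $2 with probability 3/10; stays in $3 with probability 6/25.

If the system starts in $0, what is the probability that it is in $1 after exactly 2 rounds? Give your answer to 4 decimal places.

Propagate the distribution vector 2 rounds from $0.
After 0 rounds: (1.0000, 0.0000, 0.0000, 0.0000)
After 1 round: (0.1800, 0.2400, 0.3000, 0.2800)
After 2 rounds: (0.2056, 0.3072, 0.2508, 0.2364)
P(in $1 after 2 rounds) = 0.3072

0.3072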